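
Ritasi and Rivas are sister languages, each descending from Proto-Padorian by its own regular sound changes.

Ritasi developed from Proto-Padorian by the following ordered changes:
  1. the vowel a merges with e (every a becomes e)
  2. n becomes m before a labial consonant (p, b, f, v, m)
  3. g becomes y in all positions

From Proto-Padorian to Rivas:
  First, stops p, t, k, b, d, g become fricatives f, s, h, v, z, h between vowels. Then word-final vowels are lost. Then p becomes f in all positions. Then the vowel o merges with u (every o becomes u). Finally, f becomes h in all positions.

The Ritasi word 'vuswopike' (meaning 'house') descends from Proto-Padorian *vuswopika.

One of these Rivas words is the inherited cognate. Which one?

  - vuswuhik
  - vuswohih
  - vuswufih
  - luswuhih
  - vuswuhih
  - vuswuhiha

Rivas: *vuswopika > vuswofiha > vuswofih > vuswufih > vuswuhih  (by intervocalic lenition, apocope, vowel merger, unconditioned shift)
The other candidates each miss or misapply at least one Rivas change.

vuswuhih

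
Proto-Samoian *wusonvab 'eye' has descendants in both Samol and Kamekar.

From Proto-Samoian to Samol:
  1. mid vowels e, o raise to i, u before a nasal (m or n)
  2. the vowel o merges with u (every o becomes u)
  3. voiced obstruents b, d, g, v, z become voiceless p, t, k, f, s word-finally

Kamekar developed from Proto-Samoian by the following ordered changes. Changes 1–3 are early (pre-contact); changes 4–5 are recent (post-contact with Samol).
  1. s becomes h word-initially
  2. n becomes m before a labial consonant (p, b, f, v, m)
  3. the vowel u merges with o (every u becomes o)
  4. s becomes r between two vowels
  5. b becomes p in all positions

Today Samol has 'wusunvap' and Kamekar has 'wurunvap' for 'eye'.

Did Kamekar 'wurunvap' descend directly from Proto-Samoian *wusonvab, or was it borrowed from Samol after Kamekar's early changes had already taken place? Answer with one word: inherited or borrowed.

borrowed

If inherited, *wusonvab would pass through all of Kamekar's changes:
Kamekar: *wusonvab
  wusonvab (rule 1 does not apply)
  wusonvab → wusomvab   [nasal place assimilation]
  wusomvab → wosomvab   [vowel merger]
  wosomvab → woromvab   [rhotacism]
  woromvab → woromvap   [unconditioned shift]
  giving Kamekar woromvap.
If borrowed from Samol 'wusunvap' after the early changes, it would undergo only the recent ones:
  rule 4 (rhotacism): wusunvap → wurunvap
  rule 5 (unconditioned shift): no change (wurunvap)
  ⇒ as a loan: wurunvap
Kamekar 'wurunvap' matches the loan outcome 'wurunvap', not the inherited 'woromvap' — it skipped the early Kamekar changes, so it was borrowed from Samol.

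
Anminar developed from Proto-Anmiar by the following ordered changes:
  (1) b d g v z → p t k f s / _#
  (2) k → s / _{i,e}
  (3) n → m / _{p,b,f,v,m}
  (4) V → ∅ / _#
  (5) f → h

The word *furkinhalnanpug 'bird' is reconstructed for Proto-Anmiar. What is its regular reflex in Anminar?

Anminar: *furkinhalnanpug
  furkinhalnanpug → furkinhalnanpuk   [final devoicing]
  furkinhalnanpuk → fursinhalnanpuk   [palatalisation]
  fursinhalnanpuk → fursinhalnampuk   [nasal place assimilation]
  fursinhalnampuk (rule 4 does not apply)
  fursinhalnampuk → hursinhalnampuk   [unconditioned shift]
  giving Anminar hursinhalnampuk.

hursinhalnampuk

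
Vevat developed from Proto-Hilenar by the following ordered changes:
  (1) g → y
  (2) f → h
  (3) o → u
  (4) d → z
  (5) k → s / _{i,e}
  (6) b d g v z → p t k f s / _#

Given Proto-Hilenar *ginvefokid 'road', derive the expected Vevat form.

Vevat: *ginvefokid > yinvefokid > yinvehokid > yinvehukid > yinvehukiz > yinvehusiz > yinvehusis  (by unconditioned shift, unconditioned shift, vowel merger, unconditioned shift, palatalisation, final devoicing)

yinvehusis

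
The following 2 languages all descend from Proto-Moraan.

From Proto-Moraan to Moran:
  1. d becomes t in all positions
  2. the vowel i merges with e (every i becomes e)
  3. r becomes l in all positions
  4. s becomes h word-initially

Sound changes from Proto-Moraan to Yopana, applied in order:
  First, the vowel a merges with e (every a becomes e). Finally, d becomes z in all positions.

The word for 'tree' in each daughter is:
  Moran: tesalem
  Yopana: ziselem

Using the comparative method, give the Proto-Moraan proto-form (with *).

Position 2: Moran has e, Yopana has i. Yopana preserves i here (none of its changes turn any other segment into i), so the proto-segment is *i.
Position 4: Moran has a, Yopana has e. Moran preserves a here (none of its changes turn any other segment into a), so the proto-segment is *a.
Verify the candidate proto-form against each daughter:
Moran: *disalem
  disalem → tisalem   [unconditioned shift]
  tisalem → tesalem   [vowel merger]
  tesalem (rule 3 does not apply)
  tesalem (rule 4 does not apply)
  giving Moran tesalem.
Yopana: *disalem
  disalem → diselem   [vowel merger]
  diselem → ziselem   [unconditioned shift]
  giving Yopana ziselem.
*disalem is the unique common source.

*disalem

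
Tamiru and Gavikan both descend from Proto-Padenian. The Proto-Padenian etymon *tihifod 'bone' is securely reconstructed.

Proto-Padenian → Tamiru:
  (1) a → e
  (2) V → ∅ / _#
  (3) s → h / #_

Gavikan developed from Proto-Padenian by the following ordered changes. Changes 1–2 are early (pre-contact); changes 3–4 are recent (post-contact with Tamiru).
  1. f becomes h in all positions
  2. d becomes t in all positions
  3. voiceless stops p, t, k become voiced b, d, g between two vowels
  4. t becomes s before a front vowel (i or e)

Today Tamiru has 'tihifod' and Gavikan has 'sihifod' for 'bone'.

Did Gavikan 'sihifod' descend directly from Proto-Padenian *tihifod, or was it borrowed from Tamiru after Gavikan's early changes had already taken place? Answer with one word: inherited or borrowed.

borrowed

If inherited, *tihifod would pass through all of Gavikan's changes:
Gavikan: *tihifod
  tihifod → tihihod   [unconditioned shift]
  tihihod → tihihot   [unconditioned shift]
  tihihot (rule 3 does not apply)
  tihihot → sihihot   [palatalisation]
  giving Gavikan sihihot.
If borrowed from Tamiru 'tihifod' after the early changes, it would undergo only the recent ones:
  rule 3 (intervocalic voicing): no change (tihifod)
  rule 4 (palatalisation): tihifod → sihifod
  ⇒ as a loan: sihifod
Gavikan 'sihifod' matches the loan outcome 'sihifod', not the inherited 'sihihot' — it skipped the early Gavikan changes, so it was borrowed from Tamiru.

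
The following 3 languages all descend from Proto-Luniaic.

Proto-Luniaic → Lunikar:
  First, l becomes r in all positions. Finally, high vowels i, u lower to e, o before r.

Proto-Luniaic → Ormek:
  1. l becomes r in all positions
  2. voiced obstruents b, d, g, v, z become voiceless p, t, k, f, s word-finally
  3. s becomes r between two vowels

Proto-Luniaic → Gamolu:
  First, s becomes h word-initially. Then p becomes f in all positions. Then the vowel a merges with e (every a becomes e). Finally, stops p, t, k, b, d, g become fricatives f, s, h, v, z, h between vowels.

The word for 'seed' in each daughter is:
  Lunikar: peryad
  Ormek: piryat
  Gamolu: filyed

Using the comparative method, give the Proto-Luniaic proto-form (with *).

*pilyad

Position 5: Lunikar has a, Ormek has a, Gamolu has e. Lunikar preserves a here (none of its changes turn any other segment into a), so the proto-segment is *a.
Position 6: Lunikar has d, Ormek has t, Gamolu has d. Lunikar preserves d here (none of its changes turn any other segment into d), so the proto-segment is *d.
Position 1: Lunikar has p, Ormek has p, Gamolu has f. Lunikar preserves p here (none of its changes turn any other segment into p), so the proto-segment is *p.
Continuing position by position gives *pilyad; check it forward:
Lunikar: *pilyad > piryad > peryad  (by unconditioned shift, pre-rhotic lowering)
Ormek: *pilyad > piryad > piryat  (by unconditioned shift, final devoicing)
Gamolu: *pilyad
  pilyad (rule 1 does not apply)
  pilyad → filyad   [unconditioned shift]
  filyad → filyed   [vowel merger]
  filyed (rule 4 does not apply)
  giving Gamolu filyed.
*pilyad is the unique common source.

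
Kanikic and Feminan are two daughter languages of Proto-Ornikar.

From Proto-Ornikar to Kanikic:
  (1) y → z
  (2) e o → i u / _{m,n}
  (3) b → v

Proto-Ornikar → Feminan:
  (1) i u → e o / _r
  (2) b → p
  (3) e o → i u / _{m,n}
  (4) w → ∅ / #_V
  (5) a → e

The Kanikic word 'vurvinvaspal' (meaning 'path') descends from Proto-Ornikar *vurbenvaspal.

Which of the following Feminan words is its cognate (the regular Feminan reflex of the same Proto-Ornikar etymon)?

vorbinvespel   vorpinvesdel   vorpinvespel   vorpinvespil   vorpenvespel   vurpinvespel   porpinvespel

Feminan: *vurbenvaspal > vorbenvaspal > vorpenvaspal > vorpinvaspal > vorpinvespel  (by pre-rhotic lowering, unconditioned shift, pre-nasal raising, vowel merger)

vorpinvespel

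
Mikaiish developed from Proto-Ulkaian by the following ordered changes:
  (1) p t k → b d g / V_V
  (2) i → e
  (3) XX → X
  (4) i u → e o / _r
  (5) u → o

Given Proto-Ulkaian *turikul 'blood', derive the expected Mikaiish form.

Mikaiish: *turikul
  turikul → turigul   [intervocalic voicing]
  turigul → turegul   [vowel merger]
  turegul (rule 3 does not apply)
  turegul → toregul   [pre-rhotic lowering]
  toregul → toregol   [vowel merger]
  giving Mikaiish toregol.

toregol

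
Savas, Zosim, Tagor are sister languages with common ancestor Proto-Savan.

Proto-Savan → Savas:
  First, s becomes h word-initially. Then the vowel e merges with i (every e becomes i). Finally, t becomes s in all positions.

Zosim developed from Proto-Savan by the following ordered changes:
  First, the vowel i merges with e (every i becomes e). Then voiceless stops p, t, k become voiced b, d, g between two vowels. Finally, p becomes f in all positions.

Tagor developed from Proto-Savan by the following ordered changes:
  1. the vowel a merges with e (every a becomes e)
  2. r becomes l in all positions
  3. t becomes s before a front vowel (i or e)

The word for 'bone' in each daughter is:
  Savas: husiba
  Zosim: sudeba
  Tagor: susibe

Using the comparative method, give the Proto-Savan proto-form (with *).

*sutiba

Position 4: Savas has i, Zosim has e, Tagor has i. Tagor preserves i here (none of its changes turn any other segment into i), so the proto-segment is *i.
Position 3: Savas has s, Zosim has d, Tagor has s. Taking the neighbouring segments as reconstructed: Savas s could go back to *t or *s; Zosim d could go back to *t or *d; Tagor s could go back to *t or *s — the one source consistent with every daughter is *t.
Position 1: Savas has h, Zosim has s, Tagor has s. Zosim preserves s here (none of its changes turn any other segment into s), so the proto-segment is *s.
Verify the candidate proto-form against each daughter:
Savas: start from *sutiba.
  rule 1 (debuccalisation): sutiba → hutiba
  rule 2: no change — hutiba
  rule 3 (unconditioned shift): hutiba → husiba
  ⇒ Savas husiba
Zosim: start from *sutiba.
  rule 1 (vowel merger): sutiba → suteba
  rule 2 (intervocalic voicing): suteba → sudeba
  rule 3: no change — sudeba
  ⇒ Zosim sudeba
Tagor: start from *sutiba.
  rule 1 (vowel merger): sutiba → sutibe
  rule 2: no change — sutibe
  rule 3 (palatalisation): sutibe → susibe
  ⇒ Tagor susibe
Only *sutiba yields all of Savas husiba, Zosim sudeba, Tagor susibe.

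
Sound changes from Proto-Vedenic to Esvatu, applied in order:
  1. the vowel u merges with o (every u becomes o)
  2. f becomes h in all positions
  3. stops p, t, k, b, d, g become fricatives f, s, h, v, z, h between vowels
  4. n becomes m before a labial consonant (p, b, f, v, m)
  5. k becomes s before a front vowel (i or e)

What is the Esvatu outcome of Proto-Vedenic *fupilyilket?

hofilyilset

Esvatu: start from *fupilyilket.
  rule 1 (vowel merger): fupilyilket → fopilyilket
  rule 2 (unconditioned shift): fopilyilket → hopilyilket
  rule 3 (intervocalic lenition): hopilyilket → hofilyilket
  rule 4: no change — hofilyilket
  rule 5 (palatalisation): hofilyilket → hofilyilset
  ⇒ Esvatu hofilyilset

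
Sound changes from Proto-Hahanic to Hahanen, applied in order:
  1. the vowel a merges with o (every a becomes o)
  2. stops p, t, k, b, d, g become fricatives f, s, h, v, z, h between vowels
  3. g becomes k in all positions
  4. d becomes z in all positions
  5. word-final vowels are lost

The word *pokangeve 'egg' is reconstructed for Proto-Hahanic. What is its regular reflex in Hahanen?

Hahanen: *pokangeve > pokongeve > pohongeve > pohonkeve > pohonkev  (by vowel merger, intervocalic lenition, unconditioned shift, apocope)

pohonkev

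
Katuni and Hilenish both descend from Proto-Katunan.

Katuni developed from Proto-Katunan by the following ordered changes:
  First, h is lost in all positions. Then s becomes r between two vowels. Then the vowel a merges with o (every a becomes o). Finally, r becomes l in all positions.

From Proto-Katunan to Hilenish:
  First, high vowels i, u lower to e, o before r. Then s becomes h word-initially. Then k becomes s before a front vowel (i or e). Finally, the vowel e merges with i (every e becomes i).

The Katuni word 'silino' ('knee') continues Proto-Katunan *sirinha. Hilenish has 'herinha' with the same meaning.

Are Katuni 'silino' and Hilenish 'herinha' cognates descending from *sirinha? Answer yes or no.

no

Derive the expected Hilenish reflex of *sirinha:
Hilenish: start from *sirinha.
  rule 1 (pre-rhotic lowering): sirinha → serinha
  rule 2 (debuccalisation): serinha → herinha
  rule 3: no change — herinha
  rule 4 (vowel merger): herinha → hirinha
  ⇒ Hilenish hirinha
The regular Hilenish reflex would be 'hirinha', but the attested form is 'herinha'. The correspondence is irregular, so they are not cognates (the Hilenish form has a different source).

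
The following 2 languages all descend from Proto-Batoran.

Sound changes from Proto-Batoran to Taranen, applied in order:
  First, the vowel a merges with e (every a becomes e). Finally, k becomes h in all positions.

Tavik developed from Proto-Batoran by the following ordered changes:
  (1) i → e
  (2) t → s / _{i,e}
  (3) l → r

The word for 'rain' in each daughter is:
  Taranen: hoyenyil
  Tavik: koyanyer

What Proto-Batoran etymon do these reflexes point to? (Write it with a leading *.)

*koyanyil

Position 4: Taranen has e, Tavik has a. Tavik preserves a here (none of its changes turn any other segment into a), so the proto-segment is *a.
Position 7: Taranen has i, Tavik has e. Taranen preserves i here (none of its changes turn any other segment into i), so the proto-segment is *i.
Position 8: Taranen has l, Tavik has r. Taranen preserves l here (none of its changes turn any other segment into l), so the proto-segment is *l.
This points to *koyanyil. Verify forward in each daughter:
Taranen: start from *koyanyil.
  rule 1 (vowel merger): koyanyil → koyenyil
  rule 2 (unconditioned shift): koyenyil → hoyenyil
  ⇒ Taranen hoyenyil
Tavik: *koyanyil
  koyanyil → koyanyel   [vowel merger]
  koyanyel (rule 2 does not apply)
  koyanyel → koyanyer   [unconditioned shift]
  giving Tavik koyanyer.
Only *koyanyil yields all of Taranen hoyenyil, Tavik koyanyer.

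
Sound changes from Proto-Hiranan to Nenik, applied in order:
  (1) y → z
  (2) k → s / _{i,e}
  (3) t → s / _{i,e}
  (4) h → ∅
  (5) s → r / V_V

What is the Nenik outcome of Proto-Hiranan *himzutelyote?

imzurelzore

Nenik: *himzutelyote
  himzutelyote → himzutelzote   [unconditioned shift]
  himzutelzote (rule 2 does not apply)
  himzutelzote → himzuselzose   [palatalisation]
  himzuselzose → imzuselzose   [h-loss]
  imzuselzose → imzurelzore   [rhotacism]
  giving Nenik imzurelzore.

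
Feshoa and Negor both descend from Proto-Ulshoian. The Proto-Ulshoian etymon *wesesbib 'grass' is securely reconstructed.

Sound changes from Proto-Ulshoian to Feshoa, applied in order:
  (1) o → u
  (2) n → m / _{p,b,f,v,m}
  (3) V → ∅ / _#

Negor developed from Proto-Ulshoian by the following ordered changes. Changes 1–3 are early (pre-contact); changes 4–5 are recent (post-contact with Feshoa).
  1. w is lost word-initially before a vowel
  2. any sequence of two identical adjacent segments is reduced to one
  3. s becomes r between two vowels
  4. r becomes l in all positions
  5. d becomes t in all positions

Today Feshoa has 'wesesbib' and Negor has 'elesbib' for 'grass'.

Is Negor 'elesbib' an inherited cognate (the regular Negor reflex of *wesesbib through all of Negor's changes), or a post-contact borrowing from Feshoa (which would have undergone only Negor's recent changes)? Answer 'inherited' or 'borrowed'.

inherited

If inherited, *wesesbib would pass through all of Negor's changes:
Negor: *wesesbib
  wesesbib → esesbib   [glide loss]
  esesbib (rule 2 does not apply)
  esesbib → eresbib   [rhotacism]
  eresbib → elesbib   [unconditioned shift]
  elesbib (rule 5 does not apply)
  giving Negor elesbib.
If borrowed from Feshoa 'wesesbib' after the early changes, it would undergo only the recent ones:
  rule 4 (unconditioned shift): no change (wesesbib)
  rule 5 (unconditioned shift): no change (wesesbib)
  ⇒ as a loan: wesesbib
Negor 'elesbib' matches the inherited outcome exactly, so it is an inherited cognate, not a loan.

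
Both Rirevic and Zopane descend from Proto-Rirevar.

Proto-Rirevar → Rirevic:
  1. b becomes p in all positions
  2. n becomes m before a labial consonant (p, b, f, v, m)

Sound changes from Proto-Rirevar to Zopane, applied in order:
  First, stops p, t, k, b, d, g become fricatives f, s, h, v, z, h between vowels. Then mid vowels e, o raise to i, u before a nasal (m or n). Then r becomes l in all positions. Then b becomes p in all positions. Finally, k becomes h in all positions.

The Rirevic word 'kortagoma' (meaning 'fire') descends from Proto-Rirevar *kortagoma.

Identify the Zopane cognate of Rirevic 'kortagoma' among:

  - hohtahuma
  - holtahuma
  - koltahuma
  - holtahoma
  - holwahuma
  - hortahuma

Zopane: *kortagoma > kortahoma > kortahuma > koltahuma > holtahuma  (by intervocalic lenition, pre-nasal raising, unconditioned shift, unconditioned shift)
Only 'holtahuma' matches the regular Zopane development of *kortagoma.

holtahuma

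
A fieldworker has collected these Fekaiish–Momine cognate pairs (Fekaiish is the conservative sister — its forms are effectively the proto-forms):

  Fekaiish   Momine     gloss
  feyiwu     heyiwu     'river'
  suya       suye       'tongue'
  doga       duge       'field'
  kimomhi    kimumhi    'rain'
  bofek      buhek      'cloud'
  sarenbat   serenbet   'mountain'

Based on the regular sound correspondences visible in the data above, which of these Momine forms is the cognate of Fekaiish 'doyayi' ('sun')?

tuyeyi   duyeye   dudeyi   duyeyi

doga ~ duge — Fekaiish o corresponds to Momine u after a consonant, before a consonant other than r, m, n, p, b, f, v.
sarenbat ~ serenbet — Fekaiish a corresponds to Momine e after a consonant, before a consonant other than r, m, n, p, b, f, v.
Applying these to Fekaiish 'doyayi':
  doyayi → duyayi   (o→u after a consonant, before a consonant other than r, m, n, p, b, f, v)
  duyayi → duyeyi   (a→e after a consonant, before a consonant other than r, m, n, p, b, f, v)
So the Momine cognate is 'duyeyi'.

duyeyi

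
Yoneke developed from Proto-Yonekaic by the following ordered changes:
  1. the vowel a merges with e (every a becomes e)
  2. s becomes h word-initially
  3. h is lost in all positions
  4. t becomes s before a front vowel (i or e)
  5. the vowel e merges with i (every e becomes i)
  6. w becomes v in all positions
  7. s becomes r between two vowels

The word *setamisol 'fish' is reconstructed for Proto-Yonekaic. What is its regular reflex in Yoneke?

irimirol

Yoneke: *setamisol
  setamisol → setemisol   [vowel merger]
  setemisol → hetemisol   [debuccalisation]
  hetemisol → etemisol   [h-loss]
  etemisol → esemisol   [palatalisation]
  esemisol → isimisol   [vowel merger]
  isimisol (rule 6 does not apply)
  isimisol → irimirol   [rhotacism]
  giving Yoneke irimirol.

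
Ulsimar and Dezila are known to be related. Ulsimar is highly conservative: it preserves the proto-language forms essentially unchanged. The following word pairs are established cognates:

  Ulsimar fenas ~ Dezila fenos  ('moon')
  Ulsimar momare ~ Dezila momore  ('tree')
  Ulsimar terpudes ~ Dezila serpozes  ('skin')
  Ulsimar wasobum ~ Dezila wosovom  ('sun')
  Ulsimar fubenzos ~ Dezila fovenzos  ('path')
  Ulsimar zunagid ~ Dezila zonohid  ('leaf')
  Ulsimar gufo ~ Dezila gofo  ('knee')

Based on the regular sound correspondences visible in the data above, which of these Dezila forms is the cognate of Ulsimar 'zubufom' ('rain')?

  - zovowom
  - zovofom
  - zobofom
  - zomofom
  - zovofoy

fubenzos ~ fovenzos — Ulsimar u corresponds to Dezila o after a consonant, before a labial obstruent.
wasobum ~ wosovom — Ulsimar b corresponds to Dezila v between vowels (before a back vowel).
gufo ~ gofo — Ulsimar u corresponds to Dezila o after a consonant, before a labial obstruent.
Applying these to Ulsimar 'zubufom':
  zubufom → zobufom   (u→o after a consonant, before a labial obstruent)
  zobufom → zovufom   (b→v between vowels (before a back vowel))
  zovufom → zovofom   (u→o after a consonant, before a labial obstruent)
So the Dezila cognate is 'zovofom'.

zovofom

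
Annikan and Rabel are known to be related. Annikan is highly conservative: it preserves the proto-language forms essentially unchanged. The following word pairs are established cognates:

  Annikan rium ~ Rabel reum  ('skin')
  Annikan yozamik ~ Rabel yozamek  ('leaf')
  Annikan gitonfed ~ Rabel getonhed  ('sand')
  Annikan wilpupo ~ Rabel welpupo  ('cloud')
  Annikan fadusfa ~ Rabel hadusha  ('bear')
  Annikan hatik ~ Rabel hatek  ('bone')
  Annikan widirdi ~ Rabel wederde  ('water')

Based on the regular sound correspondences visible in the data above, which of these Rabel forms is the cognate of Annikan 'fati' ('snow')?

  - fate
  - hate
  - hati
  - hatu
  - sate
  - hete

hate

fadusfa ~ hadusha — Annikan f corresponds to Rabel h word-initially before a back vowel.
widirdi ~ wederde — Annikan i corresponds to Rabel e word-finally.
Applying these to Annikan 'fati':
  fati → hati   (f→h word-initially before a back vowel)
  hati → hate   (i→e word-finally)
So the Rabel cognate is 'hate'.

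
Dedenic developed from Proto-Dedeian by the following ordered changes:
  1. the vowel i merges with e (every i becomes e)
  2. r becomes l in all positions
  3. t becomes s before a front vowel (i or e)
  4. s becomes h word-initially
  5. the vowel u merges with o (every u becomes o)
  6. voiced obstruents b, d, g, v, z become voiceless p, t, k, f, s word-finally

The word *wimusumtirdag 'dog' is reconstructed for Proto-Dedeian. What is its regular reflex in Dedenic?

wemosomseldak

Dedenic: *wimusumtirdag > wemusumterdag > wemusumteldag > wemusumseldag > wemosomseldag > wemosomseldak  (by vowel merger, unconditioned shift, palatalisation, vowel merger, final devoicing)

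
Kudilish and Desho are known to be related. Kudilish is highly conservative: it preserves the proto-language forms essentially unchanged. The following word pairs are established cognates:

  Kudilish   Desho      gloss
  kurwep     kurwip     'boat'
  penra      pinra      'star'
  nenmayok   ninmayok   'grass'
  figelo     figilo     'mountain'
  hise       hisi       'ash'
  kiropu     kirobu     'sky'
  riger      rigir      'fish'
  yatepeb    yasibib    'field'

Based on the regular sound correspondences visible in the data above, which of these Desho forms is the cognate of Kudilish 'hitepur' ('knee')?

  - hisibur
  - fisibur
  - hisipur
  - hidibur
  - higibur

hisibur

yatepeb ~ yasibib — Kudilish t corresponds to Desho s between vowels (before a front vowel).
kurwep ~ kurwip, yatepeb ~ yasibib — Kudilish e corresponds to Desho i after a consonant, before a labial obstruent.
kiropu ~ kirobu — Kudilish p corresponds to Desho b between vowels (before a back vowel).
Applying these to Kudilish 'hitepur':
  hitepur → hisepur   (t→s between vowels (before a front vowel))
  hisepur → hisipur   (e→i after a consonant, before a labial obstruent)
  hisipur → hisibur   (p→b between vowels (before a back vowel))
So the Desho cognate is 'hisibur'.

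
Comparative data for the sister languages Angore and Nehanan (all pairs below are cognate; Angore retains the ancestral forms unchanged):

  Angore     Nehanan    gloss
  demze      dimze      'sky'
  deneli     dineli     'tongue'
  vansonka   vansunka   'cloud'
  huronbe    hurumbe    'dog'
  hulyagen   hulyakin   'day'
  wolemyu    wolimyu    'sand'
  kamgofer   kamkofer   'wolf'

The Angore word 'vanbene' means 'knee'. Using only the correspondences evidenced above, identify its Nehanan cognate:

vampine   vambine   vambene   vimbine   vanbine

huronbe ~ hurumbe — Angore n corresponds to Nehanan m after a vowel, before a labial obstruent.
deneli ~ dineli, hulyagen ~ hulyakin — Angore e corresponds to Nehanan i after a consonant, before a nasal.
Applying these to Angore 'vanbene':
  vanbene → vambene   (n→m after a vowel, before a labial obstruent)
  vambene → vambine   (e→i after a consonant, before a nasal)
So the Nehanan cognate is 'vambine'.

vambine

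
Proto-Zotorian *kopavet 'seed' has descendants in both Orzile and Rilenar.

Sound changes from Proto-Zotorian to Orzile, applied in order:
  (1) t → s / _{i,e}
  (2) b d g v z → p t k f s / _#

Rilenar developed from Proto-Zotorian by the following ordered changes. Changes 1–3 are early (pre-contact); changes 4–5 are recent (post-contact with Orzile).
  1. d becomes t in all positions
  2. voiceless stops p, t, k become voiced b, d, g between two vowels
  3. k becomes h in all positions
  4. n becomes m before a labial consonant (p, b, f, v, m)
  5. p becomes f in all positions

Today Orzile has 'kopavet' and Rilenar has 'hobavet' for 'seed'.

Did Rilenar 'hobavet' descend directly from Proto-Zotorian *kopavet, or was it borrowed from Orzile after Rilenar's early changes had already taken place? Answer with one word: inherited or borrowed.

inherited

If inherited, *kopavet would pass through all of Rilenar's changes:
Rilenar: *kopavet > kobavet > hobavet  (by intervocalic voicing, unconditioned shift)
If borrowed from Orzile 'kopavet' after the early changes, it would undergo only the recent ones:
  rule 4 (nasal place assimilation): no change (kopavet)
  rule 5 (unconditioned shift): kopavet → kofavet
  ⇒ as a loan: kofavet
Rilenar 'hobavet' matches the inherited outcome exactly, so it is an inherited cognate, not a loan.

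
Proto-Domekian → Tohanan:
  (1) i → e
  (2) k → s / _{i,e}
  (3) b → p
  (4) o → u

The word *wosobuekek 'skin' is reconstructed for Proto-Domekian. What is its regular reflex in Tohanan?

Tohanan: *wosobuekek
  wosobuekek (rule 1 does not apply)
  wosobuekek → wosobuesek   [palatalisation]
  wosobuesek → wosopuesek   [unconditioned shift]
  wosopuesek → wusupuesek   [vowel merger]
  giving Tohanan wusupuesek.

wusupuesek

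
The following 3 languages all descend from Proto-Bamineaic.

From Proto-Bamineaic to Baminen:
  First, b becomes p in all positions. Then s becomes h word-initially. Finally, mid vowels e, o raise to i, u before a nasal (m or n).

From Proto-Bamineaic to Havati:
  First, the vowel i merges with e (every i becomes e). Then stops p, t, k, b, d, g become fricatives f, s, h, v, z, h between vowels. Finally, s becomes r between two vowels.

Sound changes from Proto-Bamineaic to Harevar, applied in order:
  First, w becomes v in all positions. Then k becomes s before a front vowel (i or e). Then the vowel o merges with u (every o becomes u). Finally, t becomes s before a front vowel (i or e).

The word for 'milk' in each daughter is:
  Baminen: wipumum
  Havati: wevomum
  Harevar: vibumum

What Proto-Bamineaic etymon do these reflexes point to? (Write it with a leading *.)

Position 3: Baminen has p, Havati has v, Harevar has b. Harevar preserves b here (none of its changes turn any other segment into b), so the proto-segment is *b.
Position 2: Baminen has i, Havati has e, Harevar has i. Harevar preserves i here (none of its changes turn any other segment into i), so the proto-segment is *i.
Position 4: Baminen has u, Havati has o, Harevar has u. Havati preserves o here (none of its changes turn any other segment into o), so the proto-segment is *o.
Continuing position by position gives *wibomum; check it forward:
Baminen: *wibomum
  wibomum → wipomum   [unconditioned shift]
  wipomum (rule 2 does not apply)
  wipomum → wipumum   [pre-nasal raising]
  giving Baminen wipumum.
Havati: *wibomum > webomum > wevomum  (by vowel merger, intervocalic lenition)
Harevar: *wibomum > vibomum > vibumum  (by unconditioned shift, vowel merger)
*wibomum is the unique common source.

*wibomum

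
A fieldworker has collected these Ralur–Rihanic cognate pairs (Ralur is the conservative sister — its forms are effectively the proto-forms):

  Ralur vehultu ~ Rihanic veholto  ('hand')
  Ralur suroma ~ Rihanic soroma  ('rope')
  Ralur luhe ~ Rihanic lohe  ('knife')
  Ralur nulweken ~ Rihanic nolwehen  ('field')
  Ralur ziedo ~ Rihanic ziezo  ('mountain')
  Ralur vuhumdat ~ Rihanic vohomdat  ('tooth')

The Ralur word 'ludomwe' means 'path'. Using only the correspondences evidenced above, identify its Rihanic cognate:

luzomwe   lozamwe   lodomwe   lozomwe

vehultu ~ veholto, luhe ~ lohe — Ralur u corresponds to Rihanic o after a consonant, before a consonant other than r, m, n, p, b, f, v.
ziedo ~ ziezo — Ralur d corresponds to Rihanic z between vowels (before a back vowel).
Applying these to Ralur 'ludomwe':
  ludomwe → lodomwe   (u→o after a consonant, before a consonant other than r, m, n, p, b, f, v)
  lodomwe → lozomwe   (d→z between vowels (before a back vowel))
So the Rihanic cognate is 'lozomwe'.

lozomwe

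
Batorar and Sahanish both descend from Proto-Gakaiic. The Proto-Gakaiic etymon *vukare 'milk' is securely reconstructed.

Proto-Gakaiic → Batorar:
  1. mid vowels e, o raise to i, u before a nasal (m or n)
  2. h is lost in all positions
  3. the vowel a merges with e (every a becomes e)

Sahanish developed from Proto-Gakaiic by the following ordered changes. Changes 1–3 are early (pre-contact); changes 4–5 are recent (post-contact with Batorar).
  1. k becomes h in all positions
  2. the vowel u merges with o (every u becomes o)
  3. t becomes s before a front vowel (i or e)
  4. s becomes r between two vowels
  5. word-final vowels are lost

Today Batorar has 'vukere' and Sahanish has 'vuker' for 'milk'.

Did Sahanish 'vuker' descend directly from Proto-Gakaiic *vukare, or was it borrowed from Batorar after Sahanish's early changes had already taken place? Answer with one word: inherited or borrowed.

borrowed

If inherited, *vukare would pass through all of Sahanish's changes:
Sahanish: start from *vukare.
  rule 1 (unconditioned shift): vukare → vuhare
  rule 2 (vowel merger): vuhare → vohare
  rule 3: no change — vohare
  rule 4: no change — vohare
  rule 5 (apocope): vohare → vohar
  ⇒ Sahanish vohar
If borrowed from Batorar 'vukere' after the early changes, it would undergo only the recent ones:
  rule 4 (rhotacism): no change (vukere)
  rule 5 (apocope): vukere → vuker
  ⇒ as a loan: vuker
Sahanish 'vuker' matches the loan outcome 'vuker', not the inherited 'vohar' — it skipped the early Sahanish changes, so it was borrowed from Batorar.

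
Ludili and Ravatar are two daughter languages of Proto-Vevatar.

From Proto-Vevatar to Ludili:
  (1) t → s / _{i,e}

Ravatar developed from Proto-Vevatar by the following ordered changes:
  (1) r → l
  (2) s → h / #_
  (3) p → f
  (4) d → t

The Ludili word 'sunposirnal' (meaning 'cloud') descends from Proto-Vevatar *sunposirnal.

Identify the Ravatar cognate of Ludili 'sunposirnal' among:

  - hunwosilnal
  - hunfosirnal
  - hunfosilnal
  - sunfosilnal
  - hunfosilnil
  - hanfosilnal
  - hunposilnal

Ravatar: start from *sunposirnal.
  rule 1 (unconditioned shift): sunposirnal → sunposilnal
  rule 2 (debuccalisation): sunposilnal → hunposilnal
  rule 3 (unconditioned shift): hunposilnal → hunfosilnal
  rule 4: no change — hunfosilnal
  ⇒ Ravatar hunfosilnal

hunfosilnal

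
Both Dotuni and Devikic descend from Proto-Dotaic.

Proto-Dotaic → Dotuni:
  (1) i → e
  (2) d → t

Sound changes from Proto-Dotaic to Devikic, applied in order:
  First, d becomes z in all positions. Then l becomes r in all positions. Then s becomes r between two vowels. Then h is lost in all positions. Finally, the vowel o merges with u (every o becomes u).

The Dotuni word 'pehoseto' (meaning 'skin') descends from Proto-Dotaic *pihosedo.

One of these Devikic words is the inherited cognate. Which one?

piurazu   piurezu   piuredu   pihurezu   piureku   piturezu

piurezu

Devikic: start from *pihosedo.
  rule 1 (unconditioned shift): pihosedo → pihosezo
  rule 2: no change — pihosezo
  rule 3 (rhotacism): pihosezo → pihorezo
  rule 4 (h-loss): pihorezo → piorezo
  rule 5 (vowel merger): piorezo → piurezu
  ⇒ Devikic piurezu
Among the options, 'piurezu' alone shows every Devikic change applied in order.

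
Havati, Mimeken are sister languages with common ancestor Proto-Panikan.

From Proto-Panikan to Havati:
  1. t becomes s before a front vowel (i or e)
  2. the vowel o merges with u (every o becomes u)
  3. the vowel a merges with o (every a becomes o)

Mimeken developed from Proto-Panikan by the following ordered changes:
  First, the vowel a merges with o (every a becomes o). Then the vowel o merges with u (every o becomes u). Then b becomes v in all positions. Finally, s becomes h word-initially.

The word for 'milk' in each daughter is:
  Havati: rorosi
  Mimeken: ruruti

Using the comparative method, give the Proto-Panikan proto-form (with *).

Position 5: Havati has s, Mimeken has t. Mimeken preserves t here (none of its changes turn any other segment into t), so the proto-segment is *t.
Position 4: Havati has o, Mimeken has u. In Havati, o can only continue *a, so the proto-segment is *a.
Position 2: Havati has o, Mimeken has u. In Havati, o can only continue *a, so the proto-segment is *a.
The remaining positions agree across the daughters. Check the candidate against every language:
Havati: *rarati
  rarati → rarasi   [palatalisation]
  rarasi (rule 2 does not apply)
  rarasi → rorosi   [vowel merger]
  giving Havati rorosi.
Mimeken: *rarati > roroti > ruruti  (by vowel merger, vowel merger)
*rarati is the unique common source.

*rarati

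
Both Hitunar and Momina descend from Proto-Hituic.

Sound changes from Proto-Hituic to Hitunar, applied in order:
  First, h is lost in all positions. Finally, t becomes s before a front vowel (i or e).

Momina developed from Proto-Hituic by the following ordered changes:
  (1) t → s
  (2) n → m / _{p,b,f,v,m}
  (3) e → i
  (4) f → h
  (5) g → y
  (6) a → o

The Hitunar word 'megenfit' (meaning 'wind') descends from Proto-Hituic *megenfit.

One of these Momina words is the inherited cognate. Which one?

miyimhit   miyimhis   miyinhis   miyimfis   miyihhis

miyimhis

Momina: *megenfit > megenfis > megemfis > migimfis > migimhis > miyimhis  (by unconditioned shift, nasal place assimilation, vowel merger, unconditioned shift, unconditioned shift)
The other candidates each miss or misapply at least one Momina change.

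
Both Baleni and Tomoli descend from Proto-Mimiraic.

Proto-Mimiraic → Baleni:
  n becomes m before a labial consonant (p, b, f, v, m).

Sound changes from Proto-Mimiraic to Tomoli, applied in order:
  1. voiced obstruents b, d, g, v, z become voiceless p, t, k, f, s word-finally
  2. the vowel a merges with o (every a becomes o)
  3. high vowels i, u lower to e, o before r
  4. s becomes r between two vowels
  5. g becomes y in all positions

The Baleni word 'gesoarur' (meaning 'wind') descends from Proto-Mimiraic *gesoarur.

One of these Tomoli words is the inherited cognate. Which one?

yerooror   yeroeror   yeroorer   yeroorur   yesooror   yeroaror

Tomoli: start from *gesoarur.
  rule 1: no change — gesoarur
  rule 2 (vowel merger): gesoarur → gesoorur
  rule 3 (pre-rhotic lowering): gesoorur → gesooror
  rule 4 (rhotacism): gesooror → gerooror
  rule 5 (unconditioned shift): gerooror → yerooror
  ⇒ Tomoli yerooror
Only 'yerooror' matches the regular Tomoli development of *gesoarur.

yerooror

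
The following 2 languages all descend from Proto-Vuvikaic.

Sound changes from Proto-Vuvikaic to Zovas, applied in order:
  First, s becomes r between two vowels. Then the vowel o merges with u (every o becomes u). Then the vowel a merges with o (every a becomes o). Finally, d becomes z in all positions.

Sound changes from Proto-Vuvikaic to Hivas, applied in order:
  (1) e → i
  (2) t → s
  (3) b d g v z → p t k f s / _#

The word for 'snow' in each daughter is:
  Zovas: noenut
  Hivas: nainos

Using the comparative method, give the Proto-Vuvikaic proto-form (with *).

*naenot

Position 5: Zovas has u, Hivas has o. Hivas preserves o here (none of its changes turn any other segment into o), so the proto-segment is *o.
Position 2: Zovas has o, Hivas has a. Hivas preserves a here (none of its changes turn any other segment into a), so the proto-segment is *a.
This points to *naenot. Verify forward in each daughter:
Zovas: *naenot > naenut > noenut  (by vowel merger, vowel merger)
Hivas: start from *naenot.
  rule 1 (vowel merger): naenot → nainot
  rule 2 (unconditioned shift): nainot → nainos
  rule 3: no change — nainos
  ⇒ Hivas nainos
*naenot is the unique common source.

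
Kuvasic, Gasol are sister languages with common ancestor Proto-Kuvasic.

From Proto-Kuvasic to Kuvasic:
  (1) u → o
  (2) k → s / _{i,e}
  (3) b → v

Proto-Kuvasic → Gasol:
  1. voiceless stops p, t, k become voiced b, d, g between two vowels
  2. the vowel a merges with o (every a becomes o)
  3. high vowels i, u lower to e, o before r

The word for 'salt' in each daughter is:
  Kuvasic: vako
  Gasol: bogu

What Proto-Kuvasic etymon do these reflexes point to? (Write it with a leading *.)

*baku

Position 1: Kuvasic has v, Gasol has b. Taking the neighbouring segments as reconstructed: Kuvasic v could go back to *b or *v; Gasol b can only go back to *b — the one source consistent with every daughter is *b.
Position 3: Kuvasic has k, Gasol has g. Kuvasic preserves k here (none of its changes turn any other segment into k), so the proto-segment is *k.
Position 2: Kuvasic has a, Gasol has o. Kuvasic preserves a here (none of its changes turn any other segment into a), so the proto-segment is *a.
Verify the candidate proto-form against each daughter:
Kuvasic: *baku
  baku → bako   [vowel merger]
  bako (rule 2 does not apply)
  bako → vako   [unconditioned shift]
  giving Kuvasic vako.
Gasol: *baku > bagu > bogu  (by intervocalic voicing, vowel merger)
*baku is the unique common source.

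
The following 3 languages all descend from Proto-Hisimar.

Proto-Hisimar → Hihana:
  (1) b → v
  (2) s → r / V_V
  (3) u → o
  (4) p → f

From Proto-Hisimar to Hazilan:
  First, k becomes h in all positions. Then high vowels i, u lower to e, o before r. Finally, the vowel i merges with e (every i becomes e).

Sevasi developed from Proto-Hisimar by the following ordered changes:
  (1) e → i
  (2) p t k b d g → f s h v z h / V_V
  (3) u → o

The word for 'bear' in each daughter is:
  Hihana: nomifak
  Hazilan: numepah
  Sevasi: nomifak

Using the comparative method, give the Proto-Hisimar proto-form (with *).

Position 2: Hihana has o, Hazilan has u, Sevasi has o. Hazilan preserves u here (none of its changes turn any other segment into u), so the proto-segment is *u.
Position 4: Hihana has i, Hazilan has e, Sevasi has i. Hihana preserves i here (none of its changes turn any other segment into i), so the proto-segment is *i.
Position 7: Hihana has k, Hazilan has h, Sevasi has k. Hihana preserves k here (none of its changes turn any other segment into k), so the proto-segment is *k.
This points to *numipak. Verify forward in each daughter:
Hihana: *numipak
  numipak (rule 1 does not apply)
  numipak (rule 2 does not apply)
  numipak → nomipak   [vowel merger]
  nomipak → nomifak   [unconditioned shift]
  giving Hihana nomifak.
Hazilan: *numipak
  numipak → numipah   [unconditioned shift]
  numipah (rule 2 does not apply)
  numipah → numepah   [vowel merger]
  giving Hazilan numepah.
Sevasi: *numipak > numifak > nomifak  (by intervocalic lenition, vowel merger)
No other proto-form is consistent with every reflex, so the reconstruction is *numipak.

*numipak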